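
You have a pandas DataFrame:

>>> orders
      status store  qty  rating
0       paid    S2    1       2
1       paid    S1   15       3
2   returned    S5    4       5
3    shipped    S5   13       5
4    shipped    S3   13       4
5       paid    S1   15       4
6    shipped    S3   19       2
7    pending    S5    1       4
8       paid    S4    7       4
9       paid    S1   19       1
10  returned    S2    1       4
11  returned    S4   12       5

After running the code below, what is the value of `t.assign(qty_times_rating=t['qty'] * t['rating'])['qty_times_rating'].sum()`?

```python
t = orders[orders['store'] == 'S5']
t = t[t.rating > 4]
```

filter rows where store == 'S5':
     status store  qty  rating
2  returned    S5    4       5
3   shipped    S5   13       5
7   pending    S5    1       4
filter rows where rating > 4:
     status store  qty  rating
2  returned    S5    4       5
3   shipped    S5   13       5
add column qty_times_rating = t['qty'] * t['rating']:
     status store  qty  rating  qty_times_rating
2  returned    S5    4       5                20
3   shipped    S5   13       5                65
So sum() = 85.

85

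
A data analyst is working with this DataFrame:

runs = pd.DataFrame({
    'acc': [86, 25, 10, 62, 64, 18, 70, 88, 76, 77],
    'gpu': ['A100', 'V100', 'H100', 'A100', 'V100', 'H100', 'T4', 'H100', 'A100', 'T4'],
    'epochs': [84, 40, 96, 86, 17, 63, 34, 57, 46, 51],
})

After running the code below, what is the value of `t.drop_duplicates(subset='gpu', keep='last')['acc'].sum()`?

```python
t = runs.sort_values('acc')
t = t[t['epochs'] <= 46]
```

sort by acc:
   acc   gpu  epochs
2   10  H100      96
5   18  H100      63
1   25  V100      40
3   62  A100      86
4   64  V100      17
6   70    T4      34
8   76  A100      46
9   77    T4      51
0   86  A100      84
7   88  H100      57
filter rows where epochs <= 46:
   acc   gpu  epochs
1   25  V100      40
4   64  V100      17
6   70    T4      34
8   76  A100      46
drop duplicate gpu (keep=last):
   acc   gpu  epochs
4   64  V100      17
6   70    T4      34
8   76  A100      46
Finally, sum of column 'acc' = 210.

210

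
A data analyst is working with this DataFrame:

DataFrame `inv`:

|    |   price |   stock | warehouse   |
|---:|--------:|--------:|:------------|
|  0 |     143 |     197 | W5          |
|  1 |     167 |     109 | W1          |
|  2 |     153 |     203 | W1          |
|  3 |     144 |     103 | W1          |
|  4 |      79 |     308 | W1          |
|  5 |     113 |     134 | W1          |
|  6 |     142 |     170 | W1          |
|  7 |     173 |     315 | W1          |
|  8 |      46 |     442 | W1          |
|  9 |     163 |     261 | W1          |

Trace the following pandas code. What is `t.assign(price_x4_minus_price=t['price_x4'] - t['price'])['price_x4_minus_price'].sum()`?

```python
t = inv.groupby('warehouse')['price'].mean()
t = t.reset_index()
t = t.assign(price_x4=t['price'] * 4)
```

group by warehouse, mean of price:
warehouse
W1    131.111111
W5    143.000000
Name: price, dtype: float64
reset_index():
  warehouse       price
0        W1  131.111111
1        W5  143.000000
add column price_x4 = t['price'] * 4:
  warehouse       price    price_x4
0        W1  131.111111  524.444444
1        W5  143.000000  572.000000
add column price_x4_minus_price = t['price_x4'] - t['price']:
  warehouse       price    price_x4  price_x4_minus_price
0        W1  131.111111  524.444444            393.333333
1        W5  143.000000  572.000000            429.000000

822.333333333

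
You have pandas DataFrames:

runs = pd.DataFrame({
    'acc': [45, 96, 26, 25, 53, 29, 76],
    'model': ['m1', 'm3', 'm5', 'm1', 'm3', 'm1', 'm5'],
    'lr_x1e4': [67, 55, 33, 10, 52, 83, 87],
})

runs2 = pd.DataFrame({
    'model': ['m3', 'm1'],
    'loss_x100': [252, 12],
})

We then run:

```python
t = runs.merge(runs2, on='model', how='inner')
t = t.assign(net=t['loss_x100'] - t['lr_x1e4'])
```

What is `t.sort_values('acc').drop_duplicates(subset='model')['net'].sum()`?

merge on 'model' (how='inner') → 5 rows:
   acc model  lr_x1e4  loss_x100
0   45    m1       67         12
1   96    m3       55        252
2   25    m1       10         12
3   53    m3       52        252
4   29    m1       83         12
add column net = t['loss_x100'] - t['lr_x1e4']:
   acc model  lr_x1e4  loss_x100  net
0   45    m1       67         12  -55
1   96    m3       55        252  197
2   25    m1       10         12    2
3   53    m3       52        252  200
4   29    m1       83         12  -71
sort by acc:
   acc model  lr_x1e4  loss_x100  net
2   25    m1       10         12    2
4   29    m1       83         12  -71
0   45    m1       67         12  -55
3   53    m3       52        252  200
1   96    m3       55        252  197
drop duplicate model (keep=first):
   acc model  lr_x1e4  loss_x100  net
2   25    m1       10         12    2
3   53    m3       52        252  200

202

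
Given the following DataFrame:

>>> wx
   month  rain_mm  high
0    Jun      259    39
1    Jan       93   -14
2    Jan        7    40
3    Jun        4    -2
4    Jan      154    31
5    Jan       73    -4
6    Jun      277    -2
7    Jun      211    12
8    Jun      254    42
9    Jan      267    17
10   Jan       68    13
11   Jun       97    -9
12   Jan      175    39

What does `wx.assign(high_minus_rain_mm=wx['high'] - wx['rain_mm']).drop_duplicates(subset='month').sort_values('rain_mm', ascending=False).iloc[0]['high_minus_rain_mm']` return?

add column high_minus_rain_mm = wx['high'] - wx['rain_mm']:
   month  rain_mm  high  high_minus_rain_mm
0    Jun      259    39                -220
1    Jan       93   -14                -107
2    Jan        7    40                  33
3    Jun        4    -2                  -6
4    Jan      154    31                -123
5    Jan       73    -4                 -77
6    Jun      277    -2                -279
7    Jun      211    12                -199
8    Jun      254    42                -212
9    Jan      267    17                -250
10   Jan       68    13                 -55
11   Jun       97    -9                -106
12   Jan      175    39                -136
drop duplicate month (keep=first):
  month  rain_mm  high  high_minus_rain_mm
0   Jun      259    39                -220
1   Jan       93   -14                -107
sort by rain_mm descending:
  month  rain_mm  high  high_minus_rain_mm
0   Jun      259    39                -220
1   Jan       93   -14                -107
Taking the value at position 0, column 'high_minus_rain_mm' gives -220.

-220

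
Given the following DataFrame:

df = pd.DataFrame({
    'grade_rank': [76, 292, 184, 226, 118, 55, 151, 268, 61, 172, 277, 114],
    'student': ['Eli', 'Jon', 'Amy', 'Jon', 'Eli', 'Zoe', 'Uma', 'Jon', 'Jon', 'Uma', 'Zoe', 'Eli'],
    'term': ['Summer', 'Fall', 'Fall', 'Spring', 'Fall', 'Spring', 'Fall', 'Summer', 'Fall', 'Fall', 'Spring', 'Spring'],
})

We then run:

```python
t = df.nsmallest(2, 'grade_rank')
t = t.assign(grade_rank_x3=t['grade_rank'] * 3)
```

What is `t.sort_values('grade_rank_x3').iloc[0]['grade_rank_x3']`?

165

take 2 rows with smallest grade_rank:
   grade_rank student    term
5          55     Zoe  Spring
8          61     Jon    Fall
add column grade_rank_x3 = t['grade_rank'] * 3:
   grade_rank student    term  grade_rank_x3
5          55     Zoe  Spring            165
8          61     Jon    Fall            183
sort by grade_rank_x3:
   grade_rank student    term  grade_rank_x3
5          55     Zoe  Spring            165
8          61     Jon    Fall            183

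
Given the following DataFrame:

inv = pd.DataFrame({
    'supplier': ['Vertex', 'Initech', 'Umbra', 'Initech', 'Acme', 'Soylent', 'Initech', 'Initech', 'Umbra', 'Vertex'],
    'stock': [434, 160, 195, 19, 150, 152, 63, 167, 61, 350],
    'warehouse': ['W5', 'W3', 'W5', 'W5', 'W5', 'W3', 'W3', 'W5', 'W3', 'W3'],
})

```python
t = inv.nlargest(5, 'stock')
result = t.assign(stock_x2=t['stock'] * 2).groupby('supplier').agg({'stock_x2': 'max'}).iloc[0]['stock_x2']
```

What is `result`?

334

take 5 rows with largest stock:
  supplier  stock warehouse
0   Vertex    434        W5
9   Vertex    350        W3
2    Umbra    195        W5
7  Initech    167        W5
1  Initech    160        W3
add column stock_x2 = t['stock'] * 2:
  supplier  stock warehouse  stock_x2
0   Vertex    434        W5       868
9   Vertex    350        W3       700
2    Umbra    195        W5       390
7  Initech    167        W5       334
1  Initech    160        W3       320
group by supplier, max of stock_x2:
          stock_x2
supplier          
Initech        334
Umbra          390
Vertex         868
Hence 334.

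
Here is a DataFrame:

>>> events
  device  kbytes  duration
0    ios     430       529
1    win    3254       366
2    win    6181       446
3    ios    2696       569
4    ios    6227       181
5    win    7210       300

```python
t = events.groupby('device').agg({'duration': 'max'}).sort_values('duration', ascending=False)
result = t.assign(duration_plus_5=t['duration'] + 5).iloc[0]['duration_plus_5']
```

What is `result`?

group by device, max of duration:
        duration
device          
ios          569
win          446
sort by duration descending:
        duration
device          
ios          569
win          446
add column duration_plus_5 = t['duration'] + 5:
        duration  duration_plus_5
device                           
ios          569              574
win          446              451
So iloc[0]['duration_plus_5'] = 574.

574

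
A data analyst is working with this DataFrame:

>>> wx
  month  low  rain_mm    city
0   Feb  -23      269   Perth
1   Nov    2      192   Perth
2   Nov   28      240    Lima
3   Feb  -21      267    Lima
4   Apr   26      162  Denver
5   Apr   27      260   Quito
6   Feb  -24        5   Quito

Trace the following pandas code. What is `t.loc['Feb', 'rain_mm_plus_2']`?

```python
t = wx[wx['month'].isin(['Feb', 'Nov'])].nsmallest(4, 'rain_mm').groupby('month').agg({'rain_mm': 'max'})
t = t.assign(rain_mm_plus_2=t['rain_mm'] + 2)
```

269

filter rows where month in ['Feb', 'Nov']:
  month  low  rain_mm   city
0   Feb  -23      269  Perth
1   Nov    2      192  Perth
2   Nov   28      240   Lima
3   Feb  -21      267   Lima
6   Feb  -24        5  Quito
take 4 rows with smallest rain_mm:
  month  low  rain_mm   city
6   Feb  -24        5  Quito
1   Nov    2      192  Perth
2   Nov   28      240   Lima
3   Feb  -21      267   Lima
group by month, max of rain_mm:
       rain_mm
month         
Feb        267
Nov        240
add column rain_mm_plus_2 = t['rain_mm'] + 2:
       rain_mm  rain_mm_plus_2
month                         
Feb        267             269
Nov        240             242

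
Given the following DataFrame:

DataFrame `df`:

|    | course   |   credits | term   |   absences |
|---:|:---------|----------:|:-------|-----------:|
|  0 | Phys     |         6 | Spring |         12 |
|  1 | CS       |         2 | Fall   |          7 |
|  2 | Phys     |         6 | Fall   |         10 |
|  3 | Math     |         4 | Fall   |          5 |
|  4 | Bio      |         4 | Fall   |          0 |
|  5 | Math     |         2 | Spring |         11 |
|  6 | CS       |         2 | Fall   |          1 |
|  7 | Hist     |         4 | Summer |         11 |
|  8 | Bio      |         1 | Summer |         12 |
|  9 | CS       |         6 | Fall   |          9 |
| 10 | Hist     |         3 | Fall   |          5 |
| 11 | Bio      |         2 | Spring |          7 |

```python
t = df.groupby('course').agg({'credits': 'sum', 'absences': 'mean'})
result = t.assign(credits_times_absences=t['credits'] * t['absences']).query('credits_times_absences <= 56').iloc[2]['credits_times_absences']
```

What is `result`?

group by course: sum(credits), mean(absences):
        credits   absences
course                    
Bio           7   6.333333
CS           10   5.666667
Hist          7   8.000000
Math          6   8.000000
Phys         12  11.000000
add column credits_times_absences = t['credits'] * t['absences']:
        credits   absences  credits_times_absences
course                                            
Bio           7   6.333333               44.333333
CS           10   5.666667               56.666667
Hist          7   8.000000               56.000000
Math          6   8.000000               48.000000
Phys         12  11.000000              132.000000
filter rows where credits_times_absences <= 56:
        credits  absences  credits_times_absences
course                                           
Bio           7  6.333333               44.333333
Hist          7  8.000000               56.000000
Math          6  8.000000               48.000000
Reading off the value at position 2, column 'credits_times_absences', we get 48.0.

48.0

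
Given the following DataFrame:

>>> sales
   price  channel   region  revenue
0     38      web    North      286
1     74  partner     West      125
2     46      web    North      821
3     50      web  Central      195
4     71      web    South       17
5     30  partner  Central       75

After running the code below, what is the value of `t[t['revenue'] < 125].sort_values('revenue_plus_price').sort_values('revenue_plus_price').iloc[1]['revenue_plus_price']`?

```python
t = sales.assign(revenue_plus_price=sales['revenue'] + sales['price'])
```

105

add column revenue_plus_price = sales['revenue'] + sales['price']:
   price  channel   region  revenue  revenue_plus_price
0     38      web    North      286                 324
1     74  partner     West      125                 199
2     46      web    North      821                 867
3     50      web  Central      195                 245
4     71      web    South       17                  88
5     30  partner  Central       75                 105
filter rows where revenue < 125:
   price  channel   region  revenue  revenue_plus_price
4     71      web    South       17                  88
5     30  partner  Central       75                 105
sort by revenue_plus_price:
   price  channel   region  revenue  revenue_plus_price
4     71      web    South       17                  88
5     30  partner  Central       75                 105
sort by revenue_plus_price:
   price  channel   region  revenue  revenue_plus_price
4     71      web    South       17                  88
5     30  partner  Central       75                 105
Then the value at position 1, column 'revenue_plus_price': 105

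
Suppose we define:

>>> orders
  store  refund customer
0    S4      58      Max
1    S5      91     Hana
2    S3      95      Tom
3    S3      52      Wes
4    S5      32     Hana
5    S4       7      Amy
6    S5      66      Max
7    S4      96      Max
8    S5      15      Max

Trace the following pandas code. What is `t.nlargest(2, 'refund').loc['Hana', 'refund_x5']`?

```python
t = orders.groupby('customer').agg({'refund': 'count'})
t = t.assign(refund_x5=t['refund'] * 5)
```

group by customer, count of refund:
          refund
customer        
Amy            1
Hana           2
Max            4
Tom            1
Wes            1
add column refund_x5 = t['refund'] * 5:
          refund  refund_x5
customer                   
Amy            1          5
Hana           2         10
Max            4         20
Tom            1          5
Wes            1          5
take 2 rows with largest refund:
          refund  refund_x5
customer                   
Max            4         20
Hana           2         10
Reading off the value at row 'Hana', column 'refund_x5', we get 10.

10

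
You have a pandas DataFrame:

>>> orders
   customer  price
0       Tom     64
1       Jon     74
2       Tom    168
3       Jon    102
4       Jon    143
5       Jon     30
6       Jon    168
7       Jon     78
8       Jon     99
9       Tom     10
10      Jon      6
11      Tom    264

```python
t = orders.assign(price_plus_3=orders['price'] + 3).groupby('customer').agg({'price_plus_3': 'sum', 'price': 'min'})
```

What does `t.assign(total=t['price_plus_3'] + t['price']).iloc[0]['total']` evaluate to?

add column price_plus_3 = orders['price'] + 3:
   customer  price  price_plus_3
0       Tom     64            67
1       Jon     74            77
2       Tom    168           171
3       Jon    102           105
4       Jon    143           146
5       Jon     30            33
6       Jon    168           171
7       Jon     78            81
8       Jon     99           102
9       Tom     10            13
10      Jon      6             9
11      Tom    264           267
group by customer: sum(price_plus_3), min(price):
          price_plus_3  price
customer                     
Jon                724      6
Tom                518     10
add column total = t['price_plus_3'] + t['price']:
          price_plus_3  price  total
customer                            
Jon                724      6    730
Tom                518     10    528
Then the value at position 0, column 'total': 730

730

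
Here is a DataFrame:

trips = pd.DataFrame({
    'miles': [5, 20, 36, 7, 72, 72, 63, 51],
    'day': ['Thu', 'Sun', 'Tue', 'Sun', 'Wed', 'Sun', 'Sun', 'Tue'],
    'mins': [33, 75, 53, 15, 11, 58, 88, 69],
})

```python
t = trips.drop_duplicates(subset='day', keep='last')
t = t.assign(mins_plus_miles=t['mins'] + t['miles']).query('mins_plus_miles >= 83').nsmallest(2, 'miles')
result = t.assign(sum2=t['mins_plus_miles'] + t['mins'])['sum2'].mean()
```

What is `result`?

drop duplicate day (keep=last):
   miles  day  mins
0      5  Thu    33
4     72  Wed    11
6     63  Sun    88
7     51  Tue    69
add column mins_plus_miles = t['mins'] + t['miles']:
   miles  day  mins  mins_plus_miles
0      5  Thu    33               38
4     72  Wed    11               83
6     63  Sun    88              151
7     51  Tue    69              120
filter rows where mins_plus_miles >= 83:
   miles  day  mins  mins_plus_miles
4     72  Wed    11               83
6     63  Sun    88              151
7     51  Tue    69              120
take 2 rows with smallest miles:
   miles  day  mins  mins_plus_miles
7     51  Tue    69              120
6     63  Sun    88              151
add column sum2 = t['mins_plus_miles'] + t['mins']:
   miles  day  mins  mins_plus_miles  sum2
7     51  Tue    69              120   189
6     63  Sun    88              151   239
mean of column 'sum2' → 214.0

214.0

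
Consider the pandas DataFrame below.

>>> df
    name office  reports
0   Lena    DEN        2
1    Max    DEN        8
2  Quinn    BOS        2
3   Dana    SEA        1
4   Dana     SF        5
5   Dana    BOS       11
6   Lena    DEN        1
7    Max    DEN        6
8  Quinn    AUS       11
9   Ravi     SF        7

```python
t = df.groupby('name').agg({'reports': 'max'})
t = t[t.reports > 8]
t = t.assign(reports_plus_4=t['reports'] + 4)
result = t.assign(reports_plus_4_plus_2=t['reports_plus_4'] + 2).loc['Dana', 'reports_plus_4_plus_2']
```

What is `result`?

17

group by name, max of reports:
       reports
name          
Dana        11
Lena         2
Max          8
Quinn       11
Ravi         7
filter rows where reports > 8:
       reports
name          
Dana        11
Quinn       11
add column reports_plus_4 = t['reports'] + 4:
       reports  reports_plus_4
name                          
Dana        11              15
Quinn       11              15
add column reports_plus_4_plus_2 = t['reports_plus_4'] + 2:
       reports  reports_plus_4  reports_plus_4_plus_2
name                                                 
Dana        11              15                     17
Quinn       11              15                     17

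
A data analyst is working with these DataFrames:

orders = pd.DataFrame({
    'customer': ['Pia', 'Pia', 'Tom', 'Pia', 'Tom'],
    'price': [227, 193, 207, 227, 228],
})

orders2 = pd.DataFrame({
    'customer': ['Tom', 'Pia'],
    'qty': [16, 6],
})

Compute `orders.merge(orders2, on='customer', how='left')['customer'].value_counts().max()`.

3

merge on 'customer' (how='left') → 5 rows:
  customer  price  qty
0      Pia    227    6
1      Pia    193    6
2      Tom    207   16
3      Pia    227    6
4      Tom    228   16
value_counts of customer:
customer
Pia    3
Tom    2
Name: count, dtype: int64
Finally, max of the resulting series = 3.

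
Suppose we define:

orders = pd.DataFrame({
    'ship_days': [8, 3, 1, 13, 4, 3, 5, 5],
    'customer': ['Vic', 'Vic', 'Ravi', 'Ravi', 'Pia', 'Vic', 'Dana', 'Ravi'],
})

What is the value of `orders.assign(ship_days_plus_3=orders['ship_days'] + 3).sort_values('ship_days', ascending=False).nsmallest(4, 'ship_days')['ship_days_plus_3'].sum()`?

add column ship_days_plus_3 = orders['ship_days'] + 3:
   ship_days customer  ship_days_plus_3
0          8      Vic                11
1          3      Vic                 6
2          1     Ravi                 4
3         13     Ravi                16
4          4      Pia                 7
5          3      Vic                 6
6          5     Dana                 8
7          5     Ravi                 8
sort by ship_days descending:
   ship_days customer  ship_days_plus_3
3         13     Ravi                16
0          8      Vic                11
6          5     Dana                 8
7          5     Ravi                 8
4          4      Pia                 7
1          3      Vic                 6
5          3      Vic                 6
2          1     Ravi                 4
take 4 rows with smallest ship_days:
   ship_days customer  ship_days_plus_3
2          1     Ravi                 4
1          3      Vic                 6
5          3      Vic                 6
4          4      Pia                 7

23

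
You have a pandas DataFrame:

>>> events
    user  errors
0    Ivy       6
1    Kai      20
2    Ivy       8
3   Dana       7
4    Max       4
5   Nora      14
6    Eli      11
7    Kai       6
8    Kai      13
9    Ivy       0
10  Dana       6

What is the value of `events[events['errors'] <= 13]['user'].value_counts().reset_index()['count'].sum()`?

filter rows where errors <= 13:
    user  errors
0    Ivy       6
2    Ivy       8
3   Dana       7
4    Max       4
6    Eli      11
7    Kai       6
8    Kai      13
9    Ivy       0
10  Dana       6
value_counts of user:
user
Ivy     3
Dana    2
Kai     2
Max     1
Eli     1
Name: count, dtype: int64
reset_index():
   user  count
0   Ivy      3
1  Dana      2
2   Kai      2
3   Max      1
4   Eli      1
Then the sum of column 'count': 9

9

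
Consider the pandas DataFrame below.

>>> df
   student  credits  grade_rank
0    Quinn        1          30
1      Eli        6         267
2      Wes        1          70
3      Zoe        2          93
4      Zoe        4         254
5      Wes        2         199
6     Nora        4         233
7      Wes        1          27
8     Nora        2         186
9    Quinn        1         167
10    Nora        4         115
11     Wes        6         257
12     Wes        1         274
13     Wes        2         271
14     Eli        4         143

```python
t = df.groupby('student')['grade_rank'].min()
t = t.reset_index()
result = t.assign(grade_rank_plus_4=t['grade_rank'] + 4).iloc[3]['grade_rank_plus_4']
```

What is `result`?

31

group by student, min of grade_rank:
student
Eli      143
Nora     115
Quinn     30
Wes       27
Zoe       93
Name: grade_rank, dtype: int64
reset_index():
  student  grade_rank
0     Eli         143
1    Nora         115
2   Quinn          30
3     Wes          27
4     Zoe          93
add column grade_rank_plus_4 = t['grade_rank'] + 4:
  student  grade_rank  grade_rank_plus_4
0     Eli         143                147
1    Nora         115                119
2   Quinn          30                 34
3     Wes          27                 31
4     Zoe          93                 97
Hence 31.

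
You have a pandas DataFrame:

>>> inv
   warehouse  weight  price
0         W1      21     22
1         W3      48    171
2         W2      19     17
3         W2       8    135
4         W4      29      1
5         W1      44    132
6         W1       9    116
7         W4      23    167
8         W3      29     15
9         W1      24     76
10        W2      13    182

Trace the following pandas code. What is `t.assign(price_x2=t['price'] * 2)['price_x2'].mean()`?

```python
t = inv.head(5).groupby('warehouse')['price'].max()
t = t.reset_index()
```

164.5

take first 5 rows:
  warehouse  weight  price
0        W1      21     22
1        W3      48    171
2        W2      19     17
3        W2       8    135
4        W4      29      1
group by warehouse, max of price:
warehouse
W1     22
W2    135
W3    171
W4      1
Name: price, dtype: int64
reset_index():
  warehouse  price
0        W1     22
1        W2    135
2        W3    171
3        W4      1
add column price_x2 = t['price'] * 2:
  warehouse  price  price_x2
0        W1     22        44
1        W2    135       270
2        W3    171       342
3        W4      1         2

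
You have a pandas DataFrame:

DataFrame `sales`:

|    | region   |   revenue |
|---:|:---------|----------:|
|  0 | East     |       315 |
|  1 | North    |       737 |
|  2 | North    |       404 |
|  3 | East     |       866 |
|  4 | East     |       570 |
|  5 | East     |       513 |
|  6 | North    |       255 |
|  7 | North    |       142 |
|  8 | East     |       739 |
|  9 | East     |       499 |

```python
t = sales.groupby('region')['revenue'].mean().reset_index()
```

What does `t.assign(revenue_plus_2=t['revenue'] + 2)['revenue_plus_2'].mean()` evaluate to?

group by region, mean of revenue:
region
East     583.666667
North    384.500000
Name: revenue, dtype: float64
reset_index():
  region     revenue
0   East  583.666667
1  North  384.500000
add column revenue_plus_2 = t['revenue'] + 2:
  region     revenue  revenue_plus_2
0   East  583.666667      585.666667
1  North  384.500000      386.500000
Finally, mean of column 'revenue_plus_2' = 486.083333333.

486.083333333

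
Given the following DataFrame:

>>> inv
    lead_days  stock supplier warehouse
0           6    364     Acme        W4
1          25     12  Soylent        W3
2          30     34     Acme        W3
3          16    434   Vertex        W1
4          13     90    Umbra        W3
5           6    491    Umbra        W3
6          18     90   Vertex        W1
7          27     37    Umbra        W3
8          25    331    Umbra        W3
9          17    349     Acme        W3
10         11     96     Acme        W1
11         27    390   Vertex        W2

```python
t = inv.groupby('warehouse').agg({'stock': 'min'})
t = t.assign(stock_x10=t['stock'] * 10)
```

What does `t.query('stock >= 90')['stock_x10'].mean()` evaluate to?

2813.33333333

group by warehouse, min of stock:
           stock
warehouse       
W1            90
W2           390
W3            12
W4           364
add column stock_x10 = t['stock'] * 10:
           stock  stock_x10
warehouse                  
W1            90        900
W2           390       3900
W3            12        120
W4           364       3640
filter rows where stock >= 90:
           stock  stock_x10
warehouse                  
W1            90        900
W2           390       3900
W4           364       3640
Taking the mean of column 'stock_x10' gives 2813.33333333.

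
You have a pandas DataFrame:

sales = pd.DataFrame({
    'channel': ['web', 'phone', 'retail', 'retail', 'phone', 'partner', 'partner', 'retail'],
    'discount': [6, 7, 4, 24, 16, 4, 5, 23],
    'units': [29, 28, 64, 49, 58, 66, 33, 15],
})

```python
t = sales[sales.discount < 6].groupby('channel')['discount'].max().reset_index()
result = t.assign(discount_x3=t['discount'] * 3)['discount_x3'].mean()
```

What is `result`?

13.5

filter rows where discount < 6:
   channel  discount  units
2   retail         4     64
5  partner         4     66
6  partner         5     33
group by channel, max of discount:
channel
partner    5
retail     4
Name: discount, dtype: int64
reset_index():
   channel  discount
0  partner         5
1   retail         4
add column discount_x3 = t['discount'] * 3:
   channel  discount  discount_x3
0  partner         5           15
1   retail         4           12
mean of column 'discount_x3' → 13.5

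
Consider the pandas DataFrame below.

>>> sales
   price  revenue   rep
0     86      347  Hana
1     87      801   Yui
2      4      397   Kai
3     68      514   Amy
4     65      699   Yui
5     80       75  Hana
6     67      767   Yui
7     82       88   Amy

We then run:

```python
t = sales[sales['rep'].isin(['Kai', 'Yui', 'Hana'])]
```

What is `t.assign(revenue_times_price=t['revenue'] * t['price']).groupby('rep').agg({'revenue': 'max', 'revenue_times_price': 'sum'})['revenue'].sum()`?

filter rows where rep in ['Kai', 'Yui', 'Hana']:
   price  revenue   rep
0     86      347  Hana
1     87      801   Yui
2      4      397   Kai
4     65      699   Yui
5     80       75  Hana
6     67      767   Yui
add column revenue_times_price = t['revenue'] * t['price']:
   price  revenue   rep  revenue_times_price
0     86      347  Hana                29842
1     87      801   Yui                69687
2      4      397   Kai                 1588
4     65      699   Yui                45435
5     80       75  Hana                 6000
6     67      767   Yui                51389
group by rep: max(revenue), sum(revenue_times_price):
      revenue  revenue_times_price
rep                               
Hana      347                35842
Kai       397                 1588
Yui       801               166511
Finally, sum of column 'revenue' = 1545.

1545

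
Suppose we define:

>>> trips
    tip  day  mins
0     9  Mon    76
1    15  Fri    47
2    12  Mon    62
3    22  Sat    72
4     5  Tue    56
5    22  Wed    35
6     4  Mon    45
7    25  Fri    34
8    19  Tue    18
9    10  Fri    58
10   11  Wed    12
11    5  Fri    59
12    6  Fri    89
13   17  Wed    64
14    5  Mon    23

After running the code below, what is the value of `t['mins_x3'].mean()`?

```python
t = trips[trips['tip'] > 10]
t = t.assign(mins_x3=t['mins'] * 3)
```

129.0

filter rows where tip > 10:
    tip  day  mins
1    15  Fri    47
2    12  Mon    62
3    22  Sat    72
5    22  Wed    35
7    25  Fri    34
8    19  Tue    18
10   11  Wed    12
13   17  Wed    64
add column mins_x3 = t['mins'] * 3:
    tip  day  mins  mins_x3
1    15  Fri    47      141
2    12  Mon    62      186
3    22  Sat    72      216
5    22  Wed    35      105
7    25  Fri    34      102
8    19  Tue    18       54
10   11  Wed    12       36
13   17  Wed    64      192
The mean of column 'mins_x3' is 129.0.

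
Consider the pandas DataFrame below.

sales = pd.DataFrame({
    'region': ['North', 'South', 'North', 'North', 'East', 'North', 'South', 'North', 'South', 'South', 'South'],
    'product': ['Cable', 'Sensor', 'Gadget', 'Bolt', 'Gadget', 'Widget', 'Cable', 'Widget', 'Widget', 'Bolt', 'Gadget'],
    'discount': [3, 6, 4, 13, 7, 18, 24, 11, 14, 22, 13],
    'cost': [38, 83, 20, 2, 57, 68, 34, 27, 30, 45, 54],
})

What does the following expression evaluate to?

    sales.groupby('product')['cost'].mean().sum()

group by product, mean of cost:
product
Bolt      23.500000
Cable     36.000000
Gadget    43.666667
Sensor    83.000000
Widget    41.666667
Name: cost, dtype: float64

227.833333333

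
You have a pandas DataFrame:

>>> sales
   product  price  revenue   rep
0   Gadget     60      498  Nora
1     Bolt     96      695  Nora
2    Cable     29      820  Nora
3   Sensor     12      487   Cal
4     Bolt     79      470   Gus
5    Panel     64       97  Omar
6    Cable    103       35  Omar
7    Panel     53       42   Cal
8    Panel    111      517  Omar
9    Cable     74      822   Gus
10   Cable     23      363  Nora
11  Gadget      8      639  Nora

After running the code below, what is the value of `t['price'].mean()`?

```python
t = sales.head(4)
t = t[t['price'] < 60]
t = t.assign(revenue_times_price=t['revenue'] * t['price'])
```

take first 4 rows:
  product  price  revenue   rep
0  Gadget     60      498  Nora
1    Bolt     96      695  Nora
2   Cable     29      820  Nora
3  Sensor     12      487   Cal
filter rows where price < 60:
  product  price  revenue   rep
2   Cable     29      820  Nora
3  Sensor     12      487   Cal
add column revenue_times_price = t['revenue'] * t['price']:
  product  price  revenue   rep  revenue_times_price
2   Cable     29      820  Nora                23780
3  Sensor     12      487   Cal                 5844

20.5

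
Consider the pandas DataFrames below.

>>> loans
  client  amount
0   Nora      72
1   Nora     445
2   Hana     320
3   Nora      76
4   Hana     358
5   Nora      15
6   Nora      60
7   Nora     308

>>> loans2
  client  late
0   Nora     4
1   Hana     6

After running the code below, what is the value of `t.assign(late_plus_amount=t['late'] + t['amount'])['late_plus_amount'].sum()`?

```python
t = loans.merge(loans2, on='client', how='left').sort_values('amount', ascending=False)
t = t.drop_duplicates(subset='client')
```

813

merge on 'client' (how='left') → 8 rows:
  client  amount  late
0   Nora      72     4
1   Nora     445     4
2   Hana     320     6
3   Nora      76     4
4   Hana     358     6
5   Nora      15     4
6   Nora      60     4
7   Nora     308     4
sort by amount descending:
  client  amount  late
1   Nora     445     4
4   Hana     358     6
2   Hana     320     6
7   Nora     308     4
3   Nora      76     4
0   Nora      72     4
6   Nora      60     4
5   Nora      15     4
drop duplicate client (keep=first):
  client  amount  late
1   Nora     445     4
4   Hana     358     6
add column late_plus_amount = t['late'] + t['amount']:
  client  amount  late  late_plus_amount
1   Nora     445     4               449
4   Hana     358     6               364
So sum() = 813.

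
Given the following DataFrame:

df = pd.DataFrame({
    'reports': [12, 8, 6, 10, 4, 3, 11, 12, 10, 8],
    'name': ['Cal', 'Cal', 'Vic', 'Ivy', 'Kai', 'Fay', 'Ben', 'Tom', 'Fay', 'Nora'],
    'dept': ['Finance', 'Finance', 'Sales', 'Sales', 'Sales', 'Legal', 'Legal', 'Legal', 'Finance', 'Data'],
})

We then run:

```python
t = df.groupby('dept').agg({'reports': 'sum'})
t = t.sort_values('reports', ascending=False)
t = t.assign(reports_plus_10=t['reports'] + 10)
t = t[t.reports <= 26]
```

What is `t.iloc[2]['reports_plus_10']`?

group by dept, sum of reports:
         reports
dept            
Data           8
Finance       30
Legal         26
Sales         20
sort by reports descending:
         reports
dept            
Finance       30
Legal         26
Sales         20
Data           8
add column reports_plus_10 = t['reports'] + 10:
         reports  reports_plus_10
dept                             
Finance       30               40
Legal         26               36
Sales         20               30
Data           8               18
filter rows where reports <= 26:
       reports  reports_plus_10
dept                           
Legal       26               36
Sales       20               30
Data         8               18

18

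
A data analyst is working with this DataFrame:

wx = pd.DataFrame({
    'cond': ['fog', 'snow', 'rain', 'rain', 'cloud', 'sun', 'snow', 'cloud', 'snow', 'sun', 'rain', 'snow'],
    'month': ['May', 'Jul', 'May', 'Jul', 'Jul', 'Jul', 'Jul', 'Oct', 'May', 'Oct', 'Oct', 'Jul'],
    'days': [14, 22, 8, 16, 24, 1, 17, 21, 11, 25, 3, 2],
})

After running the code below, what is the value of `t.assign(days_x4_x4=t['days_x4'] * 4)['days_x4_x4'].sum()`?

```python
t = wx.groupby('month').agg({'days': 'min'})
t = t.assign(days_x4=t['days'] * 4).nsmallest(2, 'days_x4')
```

group by month, min of days:
       days
month      
Jul       1
May       8
Oct       3
add column days_x4 = t['days'] * 4:
       days  days_x4
month               
Jul       1        4
May       8       32
Oct       3       12
take 2 rows with smallest days_x4:
       days  days_x4
month               
Jul       1        4
Oct       3       12
add column days_x4_x4 = t['days_x4'] * 4:
       days  days_x4  days_x4_x4
month                           
Jul       1        4          16
Oct       3       12          48
The sum of column 'days_x4_x4' is 64.

64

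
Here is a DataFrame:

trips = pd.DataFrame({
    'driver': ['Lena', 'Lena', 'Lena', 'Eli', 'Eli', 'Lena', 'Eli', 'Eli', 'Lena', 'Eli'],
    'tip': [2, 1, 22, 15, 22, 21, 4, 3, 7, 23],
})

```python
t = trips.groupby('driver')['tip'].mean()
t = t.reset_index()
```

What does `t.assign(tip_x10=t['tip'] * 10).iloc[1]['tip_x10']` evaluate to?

106.0

group by driver, mean of tip:
driver
Eli     13.4
Lena    10.6
Name: tip, dtype: float64
reset_index():
  driver   tip
0    Eli  13.4
1   Lena  10.6
add column tip_x10 = t['tip'] * 10:
  driver   tip  tip_x10
0    Eli  13.4    134.0
1   Lena  10.6    106.0
Reading off the value at position 1, column 'tip_x10', we get 106.0.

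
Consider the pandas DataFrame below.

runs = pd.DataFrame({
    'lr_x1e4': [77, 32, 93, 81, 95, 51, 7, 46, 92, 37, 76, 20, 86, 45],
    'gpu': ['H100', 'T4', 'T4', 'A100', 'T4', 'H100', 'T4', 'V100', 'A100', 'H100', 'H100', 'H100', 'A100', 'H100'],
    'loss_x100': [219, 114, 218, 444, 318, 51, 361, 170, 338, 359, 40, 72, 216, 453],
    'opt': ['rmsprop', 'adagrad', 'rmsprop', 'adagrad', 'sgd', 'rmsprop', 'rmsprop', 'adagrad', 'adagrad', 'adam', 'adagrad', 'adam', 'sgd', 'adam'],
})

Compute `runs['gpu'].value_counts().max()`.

value_counts of gpu:
gpu
H100    6
T4      4
A100    3
V100    1
Name: count, dtype: int64

6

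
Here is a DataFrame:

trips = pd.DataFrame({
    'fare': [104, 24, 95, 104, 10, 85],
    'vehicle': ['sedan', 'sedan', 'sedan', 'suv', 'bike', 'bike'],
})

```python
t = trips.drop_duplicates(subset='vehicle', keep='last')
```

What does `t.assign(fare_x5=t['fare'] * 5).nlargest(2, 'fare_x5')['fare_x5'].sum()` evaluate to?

995

drop duplicate vehicle (keep=last):
   fare vehicle
2    95   sedan
3   104     suv
5    85    bike
add column fare_x5 = t['fare'] * 5:
   fare vehicle  fare_x5
2    95   sedan      475
3   104     suv      520
5    85    bike      425
take 2 rows with largest fare_x5:
   fare vehicle  fare_x5
3   104     suv      520
2    95   sedan      475
Hence 995.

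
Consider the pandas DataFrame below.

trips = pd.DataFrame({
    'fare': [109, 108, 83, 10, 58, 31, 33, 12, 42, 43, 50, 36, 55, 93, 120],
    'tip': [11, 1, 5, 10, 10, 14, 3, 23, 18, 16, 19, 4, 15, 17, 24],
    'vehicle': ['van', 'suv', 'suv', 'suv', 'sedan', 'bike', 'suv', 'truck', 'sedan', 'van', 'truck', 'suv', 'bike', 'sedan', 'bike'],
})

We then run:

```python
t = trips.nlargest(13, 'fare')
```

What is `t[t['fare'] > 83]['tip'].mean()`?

13.25

take 13 rows with largest fare:
    fare  tip vehicle
14   120   24    bike
0    109   11     van
1    108    1     suv
13    93   17   sedan
2     83    5     suv
4     58   10   sedan
12    55   15    bike
10    50   19   truck
9     43   16     van
8     42   18   sedan
11    36    4     suv
6     33    3     suv
5     31   14    bike
filter rows where fare > 83:
    fare  tip vehicle
14   120   24    bike
0    109   11     van
1    108    1     suv
13    93   17   sedan
So mean() = 13.25.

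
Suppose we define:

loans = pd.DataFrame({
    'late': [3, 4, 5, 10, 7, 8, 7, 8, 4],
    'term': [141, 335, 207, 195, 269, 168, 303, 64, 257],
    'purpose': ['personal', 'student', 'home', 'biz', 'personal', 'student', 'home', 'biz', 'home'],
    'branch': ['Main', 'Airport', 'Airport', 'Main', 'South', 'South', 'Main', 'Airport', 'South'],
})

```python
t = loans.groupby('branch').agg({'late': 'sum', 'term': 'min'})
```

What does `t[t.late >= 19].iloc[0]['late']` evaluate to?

group by branch: sum(late), min(term):
         late  term
branch             
Airport    17    64
Main       20   141
South      19   168
filter rows where late >= 19:
        late  term
branch            
Main      20   141
South     19   168

20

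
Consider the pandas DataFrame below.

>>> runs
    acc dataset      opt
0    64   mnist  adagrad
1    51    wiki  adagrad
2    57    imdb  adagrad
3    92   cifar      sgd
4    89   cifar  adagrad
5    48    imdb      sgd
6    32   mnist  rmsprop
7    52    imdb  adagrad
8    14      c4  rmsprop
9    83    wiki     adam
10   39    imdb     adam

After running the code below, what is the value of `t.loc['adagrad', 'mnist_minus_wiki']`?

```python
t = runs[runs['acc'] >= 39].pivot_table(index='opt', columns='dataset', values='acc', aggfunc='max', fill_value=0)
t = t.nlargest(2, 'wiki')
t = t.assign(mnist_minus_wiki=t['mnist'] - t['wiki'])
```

13

filter rows where acc >= 39:
    acc dataset      opt
0    64   mnist  adagrad
1    51    wiki  adagrad
2    57    imdb  adagrad
3    92   cifar      sgd
4    89   cifar  adagrad
5    48    imdb      sgd
7    52    imdb  adagrad
9    83    wiki     adam
10   39    imdb     adam
pivot: rows=opt, cols=dataset, max(acc):
dataset  cifar  imdb  mnist  wiki
opt                              
adagrad     89    57     64    51
adam         0    39      0    83
sgd         92    48      0     0
take 2 rows with largest wiki:
dataset  cifar  imdb  mnist  wiki
opt                              
adam         0    39      0    83
adagrad     89    57     64    51
add column mnist_minus_wiki = t['mnist'] - t['wiki']:
dataset  cifar  imdb  mnist  wiki  mnist_minus_wiki
opt                                                
adam         0    39      0    83               -83
adagrad     89    57     64    51                13
The value at row 'adagrad', column 'mnist_minus_wiki' is 13.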